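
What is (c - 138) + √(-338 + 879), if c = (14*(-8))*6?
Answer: -810 + √541 ≈ -786.74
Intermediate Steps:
c = -672 (c = -112*6 = -672)
(c - 138) + √(-338 + 879) = (-672 - 138) + √(-338 + 879) = -810 + √541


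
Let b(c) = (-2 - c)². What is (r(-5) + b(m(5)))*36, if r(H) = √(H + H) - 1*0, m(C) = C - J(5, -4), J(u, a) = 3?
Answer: 576 + 36*I*√10 ≈ 576.0 + 113.84*I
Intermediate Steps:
m(C) = -3 + C (m(C) = C - 1*3 = C - 3 = -3 + C)
r(H) = √2*√H (r(H) = √(2*H) + 0 = √2*√H + 0 = √2*√H)
(r(-5) + b(m(5)))*36 = (√2*√(-5) + (2 + (-3 + 5))²)*36 = (√2*(I*√5) + (2 + 2)²)*36 = (I*√10 + 4²)*36 = (I*√10 + 16)*36 = (16 + I*√10)*36 = 576 + 36*I*√10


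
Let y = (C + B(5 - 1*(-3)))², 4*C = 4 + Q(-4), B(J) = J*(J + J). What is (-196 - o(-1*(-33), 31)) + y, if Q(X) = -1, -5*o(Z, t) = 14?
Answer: 1310669/80 ≈ 16383.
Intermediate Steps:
o(Z, t) = -14/5 (o(Z, t) = -⅕*14 = -14/5)
B(J) = 2*J² (B(J) = J*(2*J) = 2*J²)
C = ¾ (C = (4 - 1)/4 = (¼)*3 = ¾ ≈ 0.75000)
y = 265225/16 (y = (¾ + 2*(5 - 1*(-3))²)² = (¾ + 2*(5 + 3)²)² = (¾ + 2*8²)² = (¾ + 2*64)² = (¾ + 128)² = (515/4)² = 265225/16 ≈ 16577.)
(-196 - o(-1*(-33), 31)) + y = (-196 - 1*(-14/5)) + 265225/16 = (-196 + 14/5) + 265225/16 = -966/5 + 265225/16 = 1310669/80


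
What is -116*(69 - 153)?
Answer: 9744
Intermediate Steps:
-116*(69 - 153) = -116*(-84) = 9744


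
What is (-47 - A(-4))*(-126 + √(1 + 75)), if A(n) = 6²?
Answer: 10458 - 166*√19 ≈ 9734.4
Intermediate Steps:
A(n) = 36
(-47 - A(-4))*(-126 + √(1 + 75)) = (-47 - 1*36)*(-126 + √(1 + 75)) = (-47 - 36)*(-126 + √76) = -83*(-126 + 2*√19) = 10458 - 166*√19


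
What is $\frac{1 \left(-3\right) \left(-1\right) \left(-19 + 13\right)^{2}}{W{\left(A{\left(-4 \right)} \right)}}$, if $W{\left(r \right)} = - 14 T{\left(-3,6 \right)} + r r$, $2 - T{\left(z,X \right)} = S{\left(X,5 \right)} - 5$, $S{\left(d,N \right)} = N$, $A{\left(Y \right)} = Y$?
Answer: $-9$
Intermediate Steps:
$T{\left(z,X \right)} = 2$ ($T{\left(z,X \right)} = 2 - \left(5 - 5\right) = 2 - 0 = 2 + 0 = 2$)
$W{\left(r \right)} = -28 + r^{2}$ ($W{\left(r \right)} = \left(-14\right) 2 + r r = -28 + r^{2}$)
$\frac{1 \left(-3\right) \left(-1\right) \left(-19 + 13\right)^{2}}{W{\left(A{\left(-4 \right)} \right)}} = \frac{1 \left(-3\right) \left(-1\right) \left(-19 + 13\right)^{2}}{-28 + \left(-4\right)^{2}} = \frac{\left(-3\right) \left(-1\right) \left(-6\right)^{2}}{-28 + 16} = \frac{3 \cdot 36}{-12} = 108 \left(- \frac{1}{12}\right) = -9$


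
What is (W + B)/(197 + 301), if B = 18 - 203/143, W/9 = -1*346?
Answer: -442931/71214 ≈ -6.2197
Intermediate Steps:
W = -3114 (W = 9*(-1*346) = 9*(-346) = -3114)
B = 2371/143 (B = 18 - 203*1/143 = 18 - 203/143 = 2371/143 ≈ 16.580)
(W + B)/(197 + 301) = (-3114 + 2371/143)/(197 + 301) = -442931/143/498 = -442931/143*1/498 = -442931/71214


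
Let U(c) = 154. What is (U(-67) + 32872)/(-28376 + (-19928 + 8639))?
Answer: -33026/39665 ≈ -0.83262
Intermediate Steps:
(U(-67) + 32872)/(-28376 + (-19928 + 8639)) = (154 + 32872)/(-28376 + (-19928 + 8639)) = 33026/(-28376 - 11289) = 33026/(-39665) = 33026*(-1/39665) = -33026/39665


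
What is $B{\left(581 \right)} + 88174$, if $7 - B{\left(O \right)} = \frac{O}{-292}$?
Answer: $\frac{25749433}{292} \approx 88183.0$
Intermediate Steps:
$B{\left(O \right)} = 7 + \frac{O}{292}$ ($B{\left(O \right)} = 7 - \frac{O}{-292} = 7 - O \left(- \frac{1}{292}\right) = 7 - - \frac{O}{292} = 7 + \frac{O}{292}$)
$B{\left(581 \right)} + 88174 = \left(7 + \frac{1}{292} \cdot 581\right) + 88174 = \left(7 + \frac{581}{292}\right) + 88174 = \frac{2625}{292} + 88174 = \frac{25749433}{292}$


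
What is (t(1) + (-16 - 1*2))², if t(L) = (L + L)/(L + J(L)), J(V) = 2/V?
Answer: 2704/9 ≈ 300.44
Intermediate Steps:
t(L) = 2*L/(L + 2/L) (t(L) = (L + L)/(L + 2/L) = (2*L)/(L + 2/L) = 2*L/(L + 2/L))
(t(1) + (-16 - 1*2))² = (2*1²/(2 + 1²) + (-16 - 1*2))² = (2*1/(2 + 1) + (-16 - 2))² = (2*1/3 - 18)² = (2*1*(⅓) - 18)² = (⅔ - 18)² = (-52/3)² = 2704/9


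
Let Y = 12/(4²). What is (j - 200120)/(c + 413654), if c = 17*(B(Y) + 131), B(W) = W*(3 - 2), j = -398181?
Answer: -2393204/1663575 ≈ -1.4386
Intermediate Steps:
Y = ¾ (Y = 12/16 = 12*(1/16) = ¾ ≈ 0.75000)
B(W) = W (B(W) = W*1 = W)
c = 8959/4 (c = 17*(¾ + 131) = 17*(527/4) = 8959/4 ≈ 2239.8)
(j - 200120)/(c + 413654) = (-398181 - 200120)/(8959/4 + 413654) = -598301/1663575/4 = -598301*4/1663575 = -2393204/1663575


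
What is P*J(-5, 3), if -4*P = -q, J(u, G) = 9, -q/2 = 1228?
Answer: -5526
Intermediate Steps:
q = -2456 (q = -2*1228 = -2456)
P = -614 (P = -(-1)*(-2456)/4 = -¼*2456 = -614)
P*J(-5, 3) = -614*9 = -5526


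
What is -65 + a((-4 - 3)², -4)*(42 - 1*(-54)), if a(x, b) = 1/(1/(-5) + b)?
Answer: -615/7 ≈ -87.857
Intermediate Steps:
a(x, b) = 1/(-⅕ + b)
-65 + a((-4 - 3)², -4)*(42 - 1*(-54)) = -65 + (5/(-1 + 5*(-4)))*(42 - 1*(-54)) = -65 + (5/(-1 - 20))*(42 + 54) = -65 + (5/(-21))*96 = -65 + (5*(-1/21))*96 = -65 - 5/21*96 = -65 - 160/7 = -615/7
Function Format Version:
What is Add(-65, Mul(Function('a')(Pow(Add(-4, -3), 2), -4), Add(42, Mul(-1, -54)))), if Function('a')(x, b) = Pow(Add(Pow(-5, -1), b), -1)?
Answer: Rational(-615, 7) ≈ -87.857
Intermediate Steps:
Function('a')(x, b) = Pow(Add(Rational(-1, 5), b), -1)
Add(-65, Mul(Function('a')(Pow(Add(-4, -3), 2), -4), Add(42, Mul(-1, -54)))) = Add(-65, Mul(Mul(5, Pow(Add(-1, Mul(5, -4)), -1)), Add(42, Mul(-1, -54)))) = Add(-65, Mul(Mul(5, Pow(Add(-1, -20), -1)), Add(42, 54))) = Add(-65, Mul(Mul(5, Pow(-21, -1)), 96)) = Add(-65, Mul(Mul(5, Rational(-1, 21)), 96)) = Add(-65, Mul(Rational(-5, 21), 96)) = Add(-65, Rational(-160, 7)) = Rational(-615, 7)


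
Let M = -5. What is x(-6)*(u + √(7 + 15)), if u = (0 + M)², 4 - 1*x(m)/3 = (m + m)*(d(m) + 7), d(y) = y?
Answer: 1200 + 48*√22 ≈ 1425.1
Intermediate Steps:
x(m) = 12 - 6*m*(7 + m) (x(m) = 12 - 3*(m + m)*(m + 7) = 12 - 3*2*m*(7 + m) = 12 - 6*m*(7 + m))
u = 25 (u = (0 - 5)² = (-5)² = 25)
x(-6)*(u + √(7 + 15)) = (12 - 42*(-6) - 6*(-6)²)*(25 + √(7 + 15)) = (12 + 252 - 6*36)*(25 + √22) = (12 + 252 - 216)*(25 + √22) = 48*(25 + √22) = 1200 + 48*√22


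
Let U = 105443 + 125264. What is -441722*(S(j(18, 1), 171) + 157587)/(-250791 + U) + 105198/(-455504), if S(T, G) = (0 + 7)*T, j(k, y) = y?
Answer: 3963609747690605/1143542792 ≈ 3.4661e+6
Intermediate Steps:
U = 230707
S(T, G) = 7*T
-441722*(S(j(18, 1), 171) + 157587)/(-250791 + U) + 105198/(-455504) = -441722*(7*1 + 157587)/(-250791 + 230707) + 105198/(-455504) = -441722/((-20084/(7 + 157587))) + 105198*(-1/455504) = -441722/((-20084/157594)) - 52599/227752 = -441722/((-20084*1/157594)) - 52599/227752 = -441722/(-10042/78797) - 52599/227752 = -441722*(-78797/10042) - 52599/227752 = 17403184217/5021 - 52599/227752 = 3963609747690605/1143542792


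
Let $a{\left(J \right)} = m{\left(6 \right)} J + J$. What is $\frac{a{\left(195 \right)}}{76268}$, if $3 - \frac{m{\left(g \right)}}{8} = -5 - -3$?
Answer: $\frac{7995}{76268} \approx 0.10483$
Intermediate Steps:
$m{\left(g \right)} = 40$ ($m{\left(g \right)} = 24 - 8 \left(-5 - -3\right) = 24 - 8 \left(-5 + 3\right) = 24 - -16 = 24 + 16 = 40$)
$a{\left(J \right)} = 41 J$ ($a{\left(J \right)} = 40 J + J = 41 J$)
$\frac{a{\left(195 \right)}}{76268} = \frac{41 \cdot 195}{76268} = 7995 \cdot \frac{1}{76268} = \frac{7995}{76268}$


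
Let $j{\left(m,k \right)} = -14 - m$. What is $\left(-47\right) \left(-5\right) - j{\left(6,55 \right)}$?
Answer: $255$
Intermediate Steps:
$\left(-47\right) \left(-5\right) - j{\left(6,55 \right)} = \left(-47\right) \left(-5\right) - \left(-14 - 6\right) = 235 - \left(-14 - 6\right) = 235 - -20 = 235 + 20 = 255$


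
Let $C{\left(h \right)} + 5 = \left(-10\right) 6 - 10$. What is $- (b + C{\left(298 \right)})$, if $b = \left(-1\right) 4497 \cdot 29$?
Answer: $130488$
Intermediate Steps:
$b = -130413$ ($b = \left(-4497\right) 29 = -130413$)
$C{\left(h \right)} = -75$ ($C{\left(h \right)} = -5 - 70 = -75$)
$- (b + C{\left(298 \right)}) = - (-130413 - 75) = \left(-1\right) \left(-130488\right) = 130488$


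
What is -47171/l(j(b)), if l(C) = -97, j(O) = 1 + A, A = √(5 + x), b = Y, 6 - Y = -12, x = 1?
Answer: 47171/97 ≈ 486.30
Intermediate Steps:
Y = 18 (Y = 6 - 1*(-12) = 6 + 12 = 18)
b = 18
A = √6 (A = √(5 + 1) = √6 ≈ 2.4495)
j(O) = 1 + √6
-47171/l(j(b)) = -47171/(-97) = -47171*(-1/97) = 47171/97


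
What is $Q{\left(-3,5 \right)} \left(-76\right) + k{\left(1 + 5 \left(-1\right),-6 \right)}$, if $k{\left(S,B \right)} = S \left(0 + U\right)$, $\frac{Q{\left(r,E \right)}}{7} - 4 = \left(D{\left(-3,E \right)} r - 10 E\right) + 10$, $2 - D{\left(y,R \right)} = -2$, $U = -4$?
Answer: $25552$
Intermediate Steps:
$D{\left(y,R \right)} = 4$ ($D{\left(y,R \right)} = 2 - -2 = 2 + 2 = 4$)
$Q{\left(r,E \right)} = 98 - 70 E + 28 r$ ($Q{\left(r,E \right)} = 28 + 7 \left(\left(4 r - 10 E\right) + 10\right) = 28 + 7 \left(\left(- 10 E + 4 r\right) + 10\right) = 28 + 7 \left(10 - 10 E + 4 r\right) = 28 + \left(70 - 70 E + 28 r\right) = 98 - 70 E + 28 r$)
$k{\left(S,B \right)} = - 4 S$ ($k{\left(S,B \right)} = S \left(0 - 4\right) = S \left(-4\right) = - 4 S$)
$Q{\left(-3,5 \right)} \left(-76\right) + k{\left(1 + 5 \left(-1\right),-6 \right)} = \left(98 - 350 + 28 \left(-3\right)\right) \left(-76\right) - 4 \left(1 + 5 \left(-1\right)\right) = \left(98 - 350 - 84\right) \left(-76\right) - 4 \left(1 - 5\right) = \left(-336\right) \left(-76\right) - -16 = 25536 + 16 = 25552$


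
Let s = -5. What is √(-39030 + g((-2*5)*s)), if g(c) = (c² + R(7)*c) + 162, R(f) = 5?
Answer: I*√36118 ≈ 190.05*I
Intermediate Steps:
g(c) = 162 + c² + 5*c (g(c) = (c² + 5*c) + 162 = 162 + c² + 5*c)
√(-39030 + g((-2*5)*s)) = √(-39030 + (162 + (-2*5*(-5))² + 5*(-2*5*(-5)))) = √(-39030 + (162 + (-10*(-5))² + 5*(-10*(-5)))) = √(-39030 + (162 + 50² + 5*50)) = √(-39030 + (162 + 2500 + 250)) = √(-39030 + 2912) = √(-36118) = I*√36118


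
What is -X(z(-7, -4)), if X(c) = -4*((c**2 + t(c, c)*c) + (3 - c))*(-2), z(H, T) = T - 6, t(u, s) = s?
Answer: -1704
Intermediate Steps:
z(H, T) = -6 + T
X(c) = 24 - 8*c + 16*c**2 (X(c) = -4*((c**2 + c*c) + (3 - c))*(-2) = -4*((c**2 + c**2) + (3 - c))*(-2) = -4*(2*c**2 + (3 - c))*(-2) = -4*(3 - c + 2*c**2)*(-2) = (-12 - 8*c**2 + 4*c)*(-2) = 24 - 8*c + 16*c**2)
-X(z(-7, -4)) = -(24 - 8*(-6 - 4) + 16*(-6 - 4)**2) = -(24 - 8*(-10) + 16*(-10)**2) = -(24 + 80 + 16*100) = -(24 + 80 + 1600) = -1*1704 = -1704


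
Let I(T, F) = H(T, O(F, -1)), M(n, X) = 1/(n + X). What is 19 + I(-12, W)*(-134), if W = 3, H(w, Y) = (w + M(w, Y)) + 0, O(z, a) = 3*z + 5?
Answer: 1560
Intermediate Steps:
M(n, X) = 1/(X + n)
O(z, a) = 5 + 3*z
H(w, Y) = w + 1/(Y + w) (H(w, Y) = (w + 1/(Y + w)) + 0 = w + 1/(Y + w))
I(T, F) = (1 + T*(5 + T + 3*F))/(5 + T + 3*F) (I(T, F) = (1 + T*((5 + 3*F) + T))/((5 + 3*F) + T) = (1 + T*(5 + T + 3*F))/(5 + T + 3*F))
19 + I(-12, W)*(-134) = 19 + (-12 + 1/(5 - 12 + 3*3))*(-134) = 19 + (-12 + 1/(5 - 12 + 9))*(-134) = 19 + (-12 + 1/2)*(-134) = 19 + (-12 + ½)*(-134) = 19 - 23/2*(-134) = 19 + 1541 = 1560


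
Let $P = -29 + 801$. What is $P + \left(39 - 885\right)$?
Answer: $-74$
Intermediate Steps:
$P = 772$
$P + \left(39 - 885\right) = 772 + \left(39 - 885\right) = 772 - 846 = -74$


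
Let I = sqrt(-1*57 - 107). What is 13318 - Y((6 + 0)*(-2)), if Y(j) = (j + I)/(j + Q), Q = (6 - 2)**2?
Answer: 13321 - I*sqrt(41)/2 ≈ 13321.0 - 3.2016*I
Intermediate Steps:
Q = 16 (Q = 4**2 = 16)
I = 2*I*sqrt(41) (I = sqrt(-57 - 107) = sqrt(-164) = 2*I*sqrt(41) ≈ 12.806*I)
Y(j) = (j + 2*I*sqrt(41))/(16 + j) (Y(j) = (j + 2*I*sqrt(41))/(j + 16) = (j + 2*I*sqrt(41))/(16 + j))
13318 - Y((6 + 0)*(-2)) = 13318 - ((6 + 0)*(-2) + 2*I*sqrt(41))/(16 + (6 + 0)*(-2)) = 13318 - (6*(-2) + 2*I*sqrt(41))/(16 + 6*(-2)) = 13318 - (-12 + 2*I*sqrt(41))/(16 - 12) = 13318 - (-12 + 2*I*sqrt(41))/4 = 13318 - (-3 + I*sqrt(41)/2) = 13318 + (3 - I*sqrt(41)/2) = 13321 - I*sqrt(41)/2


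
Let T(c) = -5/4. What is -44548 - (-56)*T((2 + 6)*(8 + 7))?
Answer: -44618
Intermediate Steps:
T(c) = -5/4 (T(c) = -5*¼ = -5/4)
-44548 - (-56)*T((2 + 6)*(8 + 7)) = -44548 - (-56)*(-5)/4 = -44548 - 1*70 = -44548 - 70 = -44618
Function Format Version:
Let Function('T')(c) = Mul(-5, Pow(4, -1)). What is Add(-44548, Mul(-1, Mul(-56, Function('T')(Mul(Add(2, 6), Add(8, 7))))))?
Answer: -44618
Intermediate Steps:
Function('T')(c) = Rational(-5, 4) (Function('T')(c) = Mul(-5, Rational(1, 4)) = Rational(-5, 4))
Add(-44548, Mul(-1, Mul(-56, Function('T')(Mul(Add(2, 6), Add(8, 7)))))) = Add(-44548, Mul(-1, Mul(-56, Rational(-5, 4)))) = Add(-44548, Mul(-1, 70)) = Add(-44548, -70) = -44618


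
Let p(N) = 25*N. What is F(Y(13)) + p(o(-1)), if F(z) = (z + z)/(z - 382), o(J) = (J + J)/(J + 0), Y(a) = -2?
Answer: 4801/96 ≈ 50.010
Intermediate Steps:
o(J) = 2 (o(J) = (2*J)/J = 2)
F(z) = 2*z/(-382 + z) (F(z) = (2*z)/(-382 + z) = 2*z/(-382 + z))
F(Y(13)) + p(o(-1)) = 2*(-2)/(-382 - 2) + 25*2 = 2*(-2)/(-384) + 50 = 2*(-2)*(-1/384) + 50 = 1/96 + 50 = 4801/96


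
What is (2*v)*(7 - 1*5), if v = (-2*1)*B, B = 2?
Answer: -16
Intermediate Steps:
v = -4 (v = -2*1*2 = -2*2 = -4)
(2*v)*(7 - 1*5) = (2*(-4))*(7 - 1*5) = -8*(7 - 5) = -8*2 = -16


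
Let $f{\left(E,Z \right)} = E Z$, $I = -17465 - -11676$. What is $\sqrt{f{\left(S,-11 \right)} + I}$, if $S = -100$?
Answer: $3 i \sqrt{521} \approx 68.476 i$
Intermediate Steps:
$I = -5789$ ($I = -17465 + 11676 = -5789$)
$\sqrt{f{\left(S,-11 \right)} + I} = \sqrt{\left(-100\right) \left(-11\right) - 5789} = \sqrt{1100 - 5789} = \sqrt{-4689} = 3 i \sqrt{521}$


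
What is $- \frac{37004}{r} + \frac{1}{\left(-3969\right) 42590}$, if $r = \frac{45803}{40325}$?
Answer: $- \frac{252238739418018803}{7742525837130} \approx -32578.0$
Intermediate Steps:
$r = \frac{45803}{40325}$ ($r = 45803 \cdot \frac{1}{40325} = \frac{45803}{40325} \approx 1.1358$)
$- \frac{37004}{r} + \frac{1}{\left(-3969\right) 42590} = - \frac{37004}{\frac{45803}{40325}} + \frac{1}{\left(-3969\right) 42590} = \left(-37004\right) \frac{40325}{45803} - \frac{1}{169039710} = - \frac{1492186300}{45803} - \frac{1}{169039710} = - \frac{252238739418018803}{7742525837130}$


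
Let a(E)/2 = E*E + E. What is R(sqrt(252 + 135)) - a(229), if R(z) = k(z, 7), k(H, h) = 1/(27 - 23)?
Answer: -421359/4 ≈ -1.0534e+5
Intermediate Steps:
k(H, h) = 1/4
a(E) = 2*E + 2*E**2 (a(E) = 2*(E*E + E) = 2*(E**2 + E) = 2*(E + E**2) = 2*E + 2*E**2)
R(z) = 1/4
R(sqrt(252 + 135)) - a(229) = 1/4 - 2*229*(1 + 229) = 1/4 - 2*229*230 = 1/4 - 1*105340 = 1/4 - 105340 = -421359/4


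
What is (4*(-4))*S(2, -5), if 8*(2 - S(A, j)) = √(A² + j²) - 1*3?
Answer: -38 + 2*√29 ≈ -27.230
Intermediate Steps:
S(A, j) = 19/8 - √(A² + j²)/8 (S(A, j) = 2 - (√(A² + j²) - 1*3)/8 = 2 - (√(A² + j²) - 3)/8 = 2 - (-3 + √(A² + j²))/8 = 2 + (3/8 - √(A² + j²)/8) = 19/8 - √(A² + j²)/8)
(4*(-4))*S(2, -5) = (4*(-4))*(19/8 - √(2² + (-5)²)/8) = -16*(19/8 - √(4 + 25)/8) = -16*(19/8 - √29/8) = -38 + 2*√29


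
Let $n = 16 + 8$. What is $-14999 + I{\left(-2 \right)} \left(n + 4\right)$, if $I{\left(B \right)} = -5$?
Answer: $-15139$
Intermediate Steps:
$n = 24$
$-14999 + I{\left(-2 \right)} \left(n + 4\right) = -14999 - 5 \left(24 + 4\right) = -14999 - 140 = -15139$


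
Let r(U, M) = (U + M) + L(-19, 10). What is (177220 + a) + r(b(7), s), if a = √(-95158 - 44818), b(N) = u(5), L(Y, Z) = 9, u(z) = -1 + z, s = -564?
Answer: 176669 + 2*I*√34994 ≈ 1.7667e+5 + 374.13*I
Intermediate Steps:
b(N) = 4 (b(N) = -1 + 5 = 4)
r(U, M) = 9 + M + U (r(U, M) = (U + M) + 9 = (M + U) + 9 = 9 + M + U)
a = 2*I*√34994 (a = √(-139976) = 2*I*√34994 ≈ 374.13*I)
(177220 + a) + r(b(7), s) = (177220 + 2*I*√34994) + (9 - 564 + 4) = (177220 + 2*I*√34994) - 551 = 176669 + 2*I*√34994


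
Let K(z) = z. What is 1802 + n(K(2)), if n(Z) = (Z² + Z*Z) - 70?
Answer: 1740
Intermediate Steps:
n(Z) = -70 + 2*Z² (n(Z) = (Z² + Z²) - 70 = 2*Z² - 70 = -70 + 2*Z²)
1802 + n(K(2)) = 1802 + (-70 + 2*2²) = 1802 + (-70 + 2*4) = 1802 + (-70 + 8) = 1802 - 62 = 1740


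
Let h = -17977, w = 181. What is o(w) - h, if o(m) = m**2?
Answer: 50738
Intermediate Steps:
o(w) - h = 181**2 - 1*(-17977) = 32761 + 17977 = 50738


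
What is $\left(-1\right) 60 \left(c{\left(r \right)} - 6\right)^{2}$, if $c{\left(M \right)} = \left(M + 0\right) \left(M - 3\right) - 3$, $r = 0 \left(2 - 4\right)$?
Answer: $-4860$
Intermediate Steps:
$r = 0$ ($r = 0 \left(-2\right) = 0$)
$c{\left(M \right)} = -3 + M \left(-3 + M\right)$ ($c{\left(M \right)} = M \left(-3 + M\right) - 3 = -3 + M \left(-3 + M\right)$)
$\left(-1\right) 60 \left(c{\left(r \right)} - 6\right)^{2} = \left(-1\right) 60 \left(\left(-3 + 0^{2} - 0\right) - 6\right)^{2} = - 60 \left(\left(-3 + 0 + 0\right) - 6\right)^{2} = - 60 \left(-3 - 6\right)^{2} = - 60 \left(-9\right)^{2} = \left(-60\right) 81 = -4860$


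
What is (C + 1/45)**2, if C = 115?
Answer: 26790976/2025 ≈ 13230.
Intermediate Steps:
(C + 1/45)**2 = (115 + 1/45)**2 = (5176/45)**2 = 26790976/2025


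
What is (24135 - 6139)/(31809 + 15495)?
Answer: 4499/11826 ≈ 0.38043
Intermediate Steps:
(24135 - 6139)/(31809 + 15495) = 17996/47304 = 17996*(1/47304) = 4499/11826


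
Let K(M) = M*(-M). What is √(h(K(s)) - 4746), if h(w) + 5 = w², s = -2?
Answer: I*√4735 ≈ 68.811*I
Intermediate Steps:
K(M) = -M²
h(w) = -5 + w²
√(h(K(s)) - 4746) = √((-5 + (-1*(-2)²)²) - 4746) = √((-5 + (-1*4)²) - 4746) = √((-5 + (-4)²) - 4746) = √((-5 + 16) - 4746) = √(11 - 4746) = √(-4735) = I*√4735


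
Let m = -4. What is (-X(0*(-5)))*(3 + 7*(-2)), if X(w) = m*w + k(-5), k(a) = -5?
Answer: -55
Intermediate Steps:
X(w) = -5 - 4*w (X(w) = -4*w - 5 = -5 - 4*w)
(-X(0*(-5)))*(3 + 7*(-2)) = (-(-5 - 0*(-5)))*(3 + 7*(-2)) = (-(-5 - 4*0))*(3 - 14) = -(-5 + 0)*(-11) = -1*(-5)*(-11) = 5*(-11) = -55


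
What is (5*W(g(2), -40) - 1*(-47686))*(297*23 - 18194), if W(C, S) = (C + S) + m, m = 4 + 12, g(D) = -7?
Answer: -540094753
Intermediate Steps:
m = 16
W(C, S) = 16 + C + S (W(C, S) = (C + S) + 16 = 16 + C + S)
(5*W(g(2), -40) - 1*(-47686))*(297*23 - 18194) = (5*(16 - 7 - 40) - 1*(-47686))*(297*23 - 18194) = (5*(-31) + 47686)*(6831 - 18194) = (-155 + 47686)*(-11363) = 47531*(-11363) = -540094753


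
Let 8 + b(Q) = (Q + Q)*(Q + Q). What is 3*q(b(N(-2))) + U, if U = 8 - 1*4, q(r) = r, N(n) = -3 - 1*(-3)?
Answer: -20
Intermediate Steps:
N(n) = 0 (N(n) = -3 + 3 = 0)
b(Q) = -8 + 4*Q**2 (b(Q) = -8 + (Q + Q)*(Q + Q) = -8 + (2*Q)*(2*Q) = -8 + 4*Q**2)
U = 4 (U = 8 - 4 = 4)
3*q(b(N(-2))) + U = 3*(-8 + 4*0**2) + 4 = 3*(-8 + 4*0) + 4 = 3*(-8 + 0) + 4 = 3*(-8) + 4 = -24 + 4 = -20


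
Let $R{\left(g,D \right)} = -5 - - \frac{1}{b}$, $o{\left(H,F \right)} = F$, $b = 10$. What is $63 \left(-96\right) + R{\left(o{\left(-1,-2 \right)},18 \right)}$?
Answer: $- \frac{60529}{10} \approx -6052.9$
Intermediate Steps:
$R{\left(g,D \right)} = - \frac{49}{10}$ ($R{\left(g,D \right)} = -5 - - \frac{1}{10} = -5 + \frac{1}{10} = - \frac{49}{10}$)
$63 \left(-96\right) + R{\left(o{\left(-1,-2 \right)},18 \right)} = 63 \left(-96\right) - \frac{49}{10} = -6048 - \frac{49}{10} = - \frac{60529}{10}$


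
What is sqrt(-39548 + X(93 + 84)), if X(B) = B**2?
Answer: I*sqrt(8219) ≈ 90.659*I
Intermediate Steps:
sqrt(-39548 + X(93 + 84)) = sqrt(-39548 + (93 + 84)**2) = sqrt(-39548 + 177**2) = sqrt(-39548 + 31329) = sqrt(-8219) = I*sqrt(8219)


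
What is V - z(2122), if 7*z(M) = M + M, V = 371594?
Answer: 2596914/7 ≈ 3.7099e+5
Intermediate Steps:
z(M) = 2*M/7 (z(M) = (M + M)/7 = (2*M)/7 = 2*M/7)
V - z(2122) = 371594 - 2*2122/7 = 371594 - 1*4244/7 = 371594 - 4244/7 = 2596914/7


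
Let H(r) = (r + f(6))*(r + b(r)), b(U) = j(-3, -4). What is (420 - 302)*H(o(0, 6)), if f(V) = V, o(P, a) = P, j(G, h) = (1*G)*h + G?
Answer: 6372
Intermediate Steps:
j(G, h) = G + G*h (j(G, h) = G*h + G = G + G*h)
b(U) = 9 (b(U) = -3*(1 - 4) = -3*(-3) = 9)
H(r) = (6 + r)*(9 + r) (H(r) = (r + 6)*(r + 9) = (6 + r)*(9 + r))
(420 - 302)*H(o(0, 6)) = (420 - 302)*(54 + 0**2 + 15*0) = 118*(54 + 0 + 0) = 118*54 = 6372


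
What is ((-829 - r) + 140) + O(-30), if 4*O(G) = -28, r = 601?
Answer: -1297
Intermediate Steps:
O(G) = -7 (O(G) = (¼)*(-28) = -7)
((-829 - r) + 140) + O(-30) = ((-829 - 1*601) + 140) - 7 = ((-829 - 601) + 140) - 7 = (-1430 + 140) - 7 = -1290 - 7 = -1297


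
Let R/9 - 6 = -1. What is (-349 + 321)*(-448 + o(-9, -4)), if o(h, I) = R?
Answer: 11284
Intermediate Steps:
R = 45 (R = 54 + 9*(-1) = 54 - 9 = 45)
o(h, I) = 45
(-349 + 321)*(-448 + o(-9, -4)) = (-349 + 321)*(-448 + 45) = -28*(-403) = 11284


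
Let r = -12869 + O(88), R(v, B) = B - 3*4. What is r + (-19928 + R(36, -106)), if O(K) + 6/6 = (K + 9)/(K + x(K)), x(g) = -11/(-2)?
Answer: -6155098/187 ≈ -32915.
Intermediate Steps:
x(g) = 11/2 (x(g) = -11*(-½) = 11/2)
R(v, B) = -12 + B (R(v, B) = B - 12 = -12 + B)
O(K) = -1 + (9 + K)/(11/2 + K) (O(K) = -1 + (K + 9)/(K + 11/2) = -1 + (9 + K)/(11/2 + K))
r = -2406496/187 (r = -12869 + 7/(11 + 2*88) = -12869 + 7/(11 + 176) = -12869 + 7/187 = -2406496/187 ≈ -12869.)
r + (-19928 + R(36, -106)) = -2406496/187 + (-19928 + (-12 - 106)) = -2406496/187 + (-19928 - 118) = -2406496/187 - 20046 = -6155098/187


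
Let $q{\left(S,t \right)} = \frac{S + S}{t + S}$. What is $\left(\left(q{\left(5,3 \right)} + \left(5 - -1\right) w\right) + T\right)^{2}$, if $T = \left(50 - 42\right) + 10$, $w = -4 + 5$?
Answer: $\frac{10201}{16} \approx 637.56$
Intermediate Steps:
$q{\left(S,t \right)} = \frac{2 S}{S + t}$
$w = 1$
$T = 18$ ($T = 8 + 10 = 18$)
$\left(\left(q{\left(5,3 \right)} + \left(5 - -1\right) w\right) + T\right)^{2} = \left(\left(2 \cdot 5 \frac{1}{5 + 3} + \left(5 - -1\right) 1\right) + 18\right)^{2} = \left(\left(2 \cdot 5 \cdot \frac{1}{8} + \left(5 + 1\right) 1\right) + 18\right)^{2} = \left(\left(2 \cdot 5 \cdot \frac{1}{8} + 6 \cdot 1\right) + 18\right)^{2} = \left(\left(\frac{5}{4} + 6\right) + 18\right)^{2} = \left(\frac{29}{4} + 18\right)^{2} = \left(\frac{101}{4}\right)^{2} = \frac{10201}{16}$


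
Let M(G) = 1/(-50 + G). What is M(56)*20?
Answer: 10/3 ≈ 3.3333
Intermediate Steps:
M(56)*20 = 20/(-50 + 56) = 20/6 = (⅙)*20 = 10/3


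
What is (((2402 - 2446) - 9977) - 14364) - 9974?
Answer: -34359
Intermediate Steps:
(((2402 - 2446) - 9977) - 14364) - 9974 = ((-44 - 9977) - 14364) - 9974 = (-10021 - 14364) - 9974 = -24385 - 9974 = -34359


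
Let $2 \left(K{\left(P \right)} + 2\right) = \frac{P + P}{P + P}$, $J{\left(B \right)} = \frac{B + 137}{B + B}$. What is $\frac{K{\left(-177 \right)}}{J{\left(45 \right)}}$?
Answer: $- \frac{135}{182} \approx -0.74176$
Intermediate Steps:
$J{\left(B \right)} = \frac{137 + B}{2 B}$
$K{\left(P \right)} = - \frac{3}{2}$ ($K{\left(P \right)} = -2 + \frac{\left(P + P\right) \frac{1}{P + P}}{2} = -2 + \frac{2 P \frac{1}{2 P}}{2} = -2 + \frac{1}{2} \cdot 1 = -2 + \frac{1}{2} = - \frac{3}{2}$)
$\frac{K{\left(-177 \right)}}{J{\left(45 \right)}} = - \frac{3}{2 \frac{137 + 45}{2 \cdot 45}} = - \frac{3}{2 \cdot \frac{1}{2} \cdot \frac{1}{45} \cdot 182} = - \frac{3}{2 \cdot \frac{91}{45}} = \left(- \frac{3}{2}\right) \frac{45}{91} = - \frac{135}{182}$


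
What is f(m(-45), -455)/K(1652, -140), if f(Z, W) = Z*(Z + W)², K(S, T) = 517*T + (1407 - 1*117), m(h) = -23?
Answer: 2627566/35545 ≈ 73.922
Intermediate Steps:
K(S, T) = 1290 + 517*T (K(S, T) = 517*T + (1407 - 117) = 517*T + 1290 = 1290 + 517*T)
f(Z, W) = Z*(W + Z)²
f(m(-45), -455)/K(1652, -140) = (-23*(-455 - 23)²)/(1290 + 517*(-140)) = (-23*(-478)²)/(1290 - 72380) = -23*228484/(-71090) = -5255132*(-1/71090) = 2627566/35545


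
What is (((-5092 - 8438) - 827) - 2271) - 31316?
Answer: -47944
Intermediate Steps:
(((-5092 - 8438) - 827) - 2271) - 31316 = ((-13530 - 827) - 2271) - 31316 = (-14357 - 2271) - 31316 = -16628 - 31316 = -47944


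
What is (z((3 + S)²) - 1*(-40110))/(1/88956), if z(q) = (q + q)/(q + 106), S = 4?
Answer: 553052617488/155 ≈ 3.5681e+9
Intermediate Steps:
z(q) = 2*q/(106 + q) (z(q) = (2*q)/(106 + q) = 2*q/(106 + q))
(z((3 + S)²) - 1*(-40110))/(1/88956) = (2*(3 + 4)²/(106 + (3 + 4)²) - 1*(-40110))/(1/88956) = (2*7²/(106 + 7²) + 40110)/(1/88956) = (2*49/(106 + 49) + 40110)*88956 = (2*49/155 + 40110)*88956 = (2*49*(1/155) + 40110)*88956 = (98/155 + 40110)*88956 = (6217148/155)*88956 = 553052617488/155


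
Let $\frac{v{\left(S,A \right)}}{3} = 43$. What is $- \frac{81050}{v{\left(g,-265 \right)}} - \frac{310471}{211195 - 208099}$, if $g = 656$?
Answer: $- \frac{2255671}{3096} \approx -728.58$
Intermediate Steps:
$v{\left(S,A \right)} = 129$ ($v{\left(S,A \right)} = 3 \cdot 43 = 129$)
$- \frac{81050}{v{\left(g,-265 \right)}} - \frac{310471}{211195 - 208099} = - \frac{81050}{129} - \frac{310471}{211195 - 208099} = \left(-81050\right) \frac{1}{129} - \frac{310471}{211195 - 208099} = - \frac{81050}{129} - \frac{310471}{3096} = - \frac{2255671}{3096}$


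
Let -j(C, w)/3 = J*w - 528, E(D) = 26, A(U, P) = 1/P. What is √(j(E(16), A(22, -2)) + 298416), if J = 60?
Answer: √300090 ≈ 547.80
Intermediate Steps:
j(C, w) = 1584 - 180*w (j(C, w) = -3*(60*w - 528) = -3*(-528 + 60*w) = 1584 - 180*w)
√(j(E(16), A(22, -2)) + 298416) = √((1584 - 180/(-2)) + 298416) = √((1584 - 180*(-½)) + 298416) = √((1584 + 90) + 298416) = √(1674 + 298416) = √300090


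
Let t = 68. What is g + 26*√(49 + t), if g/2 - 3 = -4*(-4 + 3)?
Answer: 14 + 78*√13 ≈ 295.23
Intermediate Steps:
g = 14 (g = 6 + 2*(-4*(-4 + 3)) = 6 + 2*(-4*(-1)) = 6 + 2*4 = 6 + 8 = 14)
g + 26*√(49 + t) = 14 + 26*√(49 + 68) = 14 + 26*√117 = 14 + 26*(3*√13) = 14 + 78*√13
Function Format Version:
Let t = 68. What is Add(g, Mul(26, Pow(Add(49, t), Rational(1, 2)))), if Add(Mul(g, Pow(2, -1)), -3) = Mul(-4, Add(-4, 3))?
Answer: Add(14, Mul(78, Pow(13, Rational(1, 2)))) ≈ 295.23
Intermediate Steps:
g = 14 (g = Add(6, Mul(2, Mul(-4, Add(-4, 3)))) = Add(6, Mul(2, Mul(-4, -1))) = Add(6, Mul(2, 4)) = Add(6, 8) = 14)
Add(g, Mul(26, Pow(Add(49, t), Rational(1, 2)))) = Add(14, Mul(26, Pow(Add(49, 68), Rational(1, 2)))) = Add(14, Mul(26, Pow(117, Rational(1, 2)))) = Add(14, Mul(26, Mul(3, Pow(13, Rational(1, 2))))) = Add(14, Mul(78, Pow(13, Rational(1, 2))))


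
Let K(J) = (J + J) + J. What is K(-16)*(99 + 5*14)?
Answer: -8112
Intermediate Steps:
K(J) = 3*J (K(J) = 2*J + J = 3*J)
K(-16)*(99 + 5*14) = (3*(-16))*(99 + 5*14) = -48*(99 + 70) = -48*169 = -8112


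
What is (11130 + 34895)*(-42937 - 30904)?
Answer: -3398532025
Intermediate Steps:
(11130 + 34895)*(-42937 - 30904) = 46025*(-73841) = -3398532025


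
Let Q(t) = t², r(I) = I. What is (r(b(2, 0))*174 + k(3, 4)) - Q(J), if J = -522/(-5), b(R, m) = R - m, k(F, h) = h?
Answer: -263684/25 ≈ -10547.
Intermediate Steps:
J = 522/5 (J = -522*(-⅕) = 522/5 ≈ 104.40)
(r(b(2, 0))*174 + k(3, 4)) - Q(J) = ((2 - 1*0)*174 + 4) - (522/5)² = ((2 + 0)*174 + 4) - 1*272484/25 = (2*174 + 4) - 272484/25 = (348 + 4) - 272484/25 = 352 - 272484/25 = -263684/25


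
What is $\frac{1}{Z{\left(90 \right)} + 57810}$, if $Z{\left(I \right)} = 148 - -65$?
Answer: $\frac{1}{58023} \approx 1.7235 \cdot 10^{-5}$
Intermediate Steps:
$Z{\left(I \right)} = 213$ ($Z{\left(I \right)} = 148 + 65 = 213$)
$\frac{1}{Z{\left(90 \right)} + 57810} = \frac{1}{213 + 57810} = \frac{1}{58023}$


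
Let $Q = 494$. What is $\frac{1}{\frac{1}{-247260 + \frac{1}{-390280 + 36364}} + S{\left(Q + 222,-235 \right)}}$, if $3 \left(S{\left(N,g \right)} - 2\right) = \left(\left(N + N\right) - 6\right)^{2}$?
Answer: $\frac{262527810483}{177948525704468854} \approx 1.4753 \cdot 10^{-6}$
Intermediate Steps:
$S{\left(N,g \right)} = 2 + \frac{\left(-6 + 2 N\right)^{2}}{3}$ ($S{\left(N,g \right)} = 2 + \frac{\left(\left(N + N\right) - 6\right)^{2}}{3} = 2 + \frac{\left(2 N - 6\right)^{2}}{3} = 2 + \frac{\left(-6 + 2 N\right)^{2}}{3}$)
$\frac{1}{\frac{1}{-247260 + \frac{1}{-390280 + 36364}} + S{\left(Q + 222,-235 \right)}} = \frac{1}{\frac{1}{-247260 + \frac{1}{-390280 + 36364}} + \left(2 + \frac{4 \left(-3 + \left(494 + 222\right)\right)^{2}}{3}\right)} = \frac{1}{\frac{1}{-247260 + \frac{1}{-353916}} + \left(2 + \frac{4 \left(-3 + 716\right)^{2}}{3}\right)} = \frac{1}{\frac{1}{-247260 - \frac{1}{353916}} + \left(2 + \frac{4 \cdot 713^{2}}{3}\right)} = \frac{1}{\frac{1}{- \frac{87509270161}{353916}} + \left(2 + \frac{4}{3} \cdot 508369\right)} = \frac{1}{- \frac{353916}{87509270161} + \left(2 + \frac{2033476}{3}\right)} = \frac{1}{- \frac{353916}{87509270161} + \frac{2033482}{3}} = \frac{1}{\frac{177948525704468854}{262527810483}} = \frac{262527810483}{177948525704468854}$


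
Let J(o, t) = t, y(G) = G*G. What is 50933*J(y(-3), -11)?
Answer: -560263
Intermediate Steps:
y(G) = G²
50933*J(y(-3), -11) = 50933*(-11) = -560263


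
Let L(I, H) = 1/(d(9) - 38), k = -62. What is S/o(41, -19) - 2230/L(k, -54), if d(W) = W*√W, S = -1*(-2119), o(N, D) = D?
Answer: 463951/19 ≈ 24418.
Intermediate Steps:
S = 2119
d(W) = W^(3/2)
L(I, H) = -1/11 (L(I, H) = 1/(9^(3/2) - 38) = 1/(27 - 38) = 1/(-11) = -1/11)
S/o(41, -19) - 2230/L(k, -54) = 2119/(-19) - 2230/(-1/11) = 2119*(-1/19) - 2230*(-11) = -2119/19 + 24530 = 463951/19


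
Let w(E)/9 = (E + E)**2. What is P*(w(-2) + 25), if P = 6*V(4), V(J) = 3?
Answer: 3042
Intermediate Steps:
w(E) = 36*E**2 (w(E) = 9*(E + E)**2 = 9*(2*E)**2 = 9*(4*E**2) = 36*E**2)
P = 18 (P = 6*3 = 18)
P*(w(-2) + 25) = 18*(36*(-2)**2 + 25) = 18*(36*4 + 25) = 18*(144 + 25) = 18*169 = 3042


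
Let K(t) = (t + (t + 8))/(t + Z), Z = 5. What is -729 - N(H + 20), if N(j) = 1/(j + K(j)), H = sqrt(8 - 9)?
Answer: -109873722/150709 + 314*I/150709 ≈ -729.05 + 0.0020835*I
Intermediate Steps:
H = I (H = sqrt(-1) = I ≈ 1.0*I)
K(t) = (8 + 2*t)/(5 + t) (K(t) = (t + (t + 8))/(t + 5) = (t + (8 + t))/(5 + t) = (8 + 2*t)/(5 + t))
N(j) = 1/(j + 2*(4 + j)/(5 + j))
-729 - N(H + 20) = -729 - (5 + (I + 20))/(8 + (I + 20)**2 + 7*(I + 20)) = -729 - (5 + (20 + I))/(8 + (20 + I)**2 + 7*(20 + I)) = -729 - (25 + I)/(8 + (20 + I)**2 + (140 + 7*I)) = -729 - (25 + I)/(148 + (20 + I)**2 + 7*I)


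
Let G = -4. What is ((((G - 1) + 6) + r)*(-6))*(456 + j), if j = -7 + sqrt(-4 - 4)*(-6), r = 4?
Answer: -13470 + 360*I*sqrt(2) ≈ -13470.0 + 509.12*I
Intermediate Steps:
j = -7 - 12*I*sqrt(2) (j = -7 + sqrt(-8)*(-6) = -7 + (2*I*sqrt(2))*(-6) = -7 - 12*I*sqrt(2) ≈ -7.0 - 16.971*I)
((((G - 1) + 6) + r)*(-6))*(456 + j) = ((((-4 - 1) + 6) + 4)*(-6))*(456 + (-7 - 12*I*sqrt(2))) = (((-5 + 6) + 4)*(-6))*(449 - 12*I*sqrt(2)) = ((1 + 4)*(-6))*(449 - 12*I*sqrt(2)) = (5*(-6))*(449 - 12*I*sqrt(2)) = -30*(449 - 12*I*sqrt(2)) = -13470 + 360*I*sqrt(2)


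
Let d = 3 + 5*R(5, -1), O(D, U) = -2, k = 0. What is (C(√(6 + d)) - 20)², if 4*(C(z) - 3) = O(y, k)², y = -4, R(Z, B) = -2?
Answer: 256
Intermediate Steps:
d = -7 (d = 3 + 5*(-2) = 3 - 10 = -7)
C(z) = 4 (C(z) = 3 + (¼)*(-2)² = 3 + (¼)*4 = 3 + 1 = 4)
(C(√(6 + d)) - 20)² = (4 - 20)² = (-16)² = 256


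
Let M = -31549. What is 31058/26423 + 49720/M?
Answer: -333902718/833619227 ≈ -0.40055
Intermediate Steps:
31058/26423 + 49720/M = 31058/26423 + 49720/(-31549) = 31058*(1/26423) + 49720*(-1/31549) = 31058/26423 - 49720/31549 = -333902718/833619227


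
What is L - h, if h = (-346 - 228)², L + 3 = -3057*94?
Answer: -616837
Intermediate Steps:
L = -287361 (L = -3 - 3057*94 = -3 - 287358 = -287361)
h = 329476 (h = (-574)² = 329476)
L - h = -287361 - 1*329476 = -287361 - 329476 = -616837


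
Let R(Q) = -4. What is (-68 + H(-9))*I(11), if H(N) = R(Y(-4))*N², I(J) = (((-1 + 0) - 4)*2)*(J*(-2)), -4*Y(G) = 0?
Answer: -86240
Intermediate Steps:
Y(G) = 0 (Y(G) = -¼*0 = 0)
I(J) = 20*J (I(J) = ((-1 - 4)*2)*(-2*J) = (-5*2)*(-2*J) = -(-20)*J = 20*J)
H(N) = -4*N²
(-68 + H(-9))*I(11) = (-68 - 4*(-9)²)*(20*11) = (-68 - 4*81)*220 = (-68 - 324)*220 = -392*220 = -86240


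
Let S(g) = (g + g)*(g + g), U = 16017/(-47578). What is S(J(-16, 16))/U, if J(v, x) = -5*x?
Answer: -1217996800/16017 ≈ -76044.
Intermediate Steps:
U = -16017/47578 (U = 16017*(-1/47578) = -16017/47578 ≈ -0.33665)
S(g) = 4*g**2 (S(g) = (2*g)*(2*g) = 4*g**2)
S(J(-16, 16))/U = (4*(-5*16)**2)/(-16017/47578) = (4*(-80)**2)*(-47578/16017) = (4*6400)*(-47578/16017) = 25600*(-47578/16017) = -1217996800/16017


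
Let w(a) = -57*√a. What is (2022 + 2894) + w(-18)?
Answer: 4916 - 171*I*√2 ≈ 4916.0 - 241.83*I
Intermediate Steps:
(2022 + 2894) + w(-18) = (2022 + 2894) - 171*I*√2 = 4916 - 171*I*√2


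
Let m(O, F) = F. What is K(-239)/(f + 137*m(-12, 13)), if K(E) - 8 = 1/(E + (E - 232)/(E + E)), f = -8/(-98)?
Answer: 2122610/472816023 ≈ 0.0044893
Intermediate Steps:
f = 4/49 (f = -8*(-1/98) = 4/49 ≈ 0.081633)
K(E) = 8 + 1/(E + (-232 + E)/(2*E)) (K(E) = 8 + 1/(E + (E - 232)/(E + E)) = 8 + 1/(E + (-232 + E)/((2*E))) = 8 + 1/(E + (-232 + E)*(1/(2*E))) = 8 + 1/(E + (-232 + E)/(2*E)))
K(-239)/(f + 137*m(-12, 13)) = (2*(-928 + 5*(-239) + 8*(-239)²)/(-232 - 239 + 2*(-239)²))/(4/49 + 137*13) = (2*(-928 - 1195 + 8*57121)/(-232 - 239 + 2*57121))/(4/49 + 1781) = (2*(-928 - 1195 + 456968)/(-232 - 239 + 114242))/(87273/49) = (2*454845/113771)*(49/87273) = (2*(1/113771)*454845)*(49/87273) = (909690/113771)*(49/87273) = 2122610/472816023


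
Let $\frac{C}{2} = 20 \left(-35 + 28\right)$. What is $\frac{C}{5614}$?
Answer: $- \frac{20}{401} \approx -0.049875$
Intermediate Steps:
$C = -280$ ($C = 2 \cdot 20 \left(-35 + 28\right) = 2 \cdot 20 \left(-7\right) = 2 \left(-140\right) = -280$)
$\frac{C}{5614} = - \frac{280}{5614} = \left(-280\right) \frac{1}{5614} = - \frac{20}{401}$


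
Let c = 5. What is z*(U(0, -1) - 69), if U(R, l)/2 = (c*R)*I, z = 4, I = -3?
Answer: -276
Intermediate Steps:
U(R, l) = -30*R (U(R, l) = 2*((5*R)*(-3)) = 2*(-15*R) = -30*R)
z*(U(0, -1) - 69) = 4*(-30*0 - 69) = 4*(0 - 69) = 4*(-69) = -276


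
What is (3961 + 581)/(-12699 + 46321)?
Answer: 2271/16811 ≈ 0.13509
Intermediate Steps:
(3961 + 581)/(-12699 + 46321) = 4542/33622 = 4542*(1/33622) = 2271/16811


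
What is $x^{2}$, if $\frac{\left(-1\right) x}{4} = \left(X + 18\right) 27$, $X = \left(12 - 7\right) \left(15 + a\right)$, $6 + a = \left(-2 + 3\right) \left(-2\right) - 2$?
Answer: $21566736$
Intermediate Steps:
$a = -10$ ($a = -6 + \left(\left(-2 + 3\right) \left(-2\right) - 2\right) = -6 + \left(1 \left(-2\right) - 2\right) = -6 - 4 = -10$)
$X = 25$ ($X = \left(12 - 7\right) \left(15 - 10\right) = 5 \cdot 5 = 25$)
$x = -4644$ ($x = - 4 \left(25 + 18\right) 27 = - 4 \cdot 43 \cdot 27 = \left(-4\right) 1161 = -4644$)
$x^{2} = \left(-4644\right)^{2} = 21566736$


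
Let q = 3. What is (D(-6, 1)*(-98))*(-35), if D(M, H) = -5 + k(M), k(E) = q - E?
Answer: 13720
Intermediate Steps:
k(E) = 3 - E
D(M, H) = -2 - M (D(M, H) = -5 + (3 - M) = -2 - M)
(D(-6, 1)*(-98))*(-35) = ((-2 - 1*(-6))*(-98))*(-35) = ((-2 + 6)*(-98))*(-35) = (4*(-98))*(-35) = -392*(-35) = 13720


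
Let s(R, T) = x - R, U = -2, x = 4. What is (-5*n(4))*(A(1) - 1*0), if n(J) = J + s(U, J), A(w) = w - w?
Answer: 0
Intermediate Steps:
s(R, T) = 4 - R
A(w) = 0
n(J) = 6 + J (n(J) = J + (4 - 1*(-2)) = J + (4 + 2) = J + 6 = 6 + J)
(-5*n(4))*(A(1) - 1*0) = (-5*(6 + 4))*(0 - 1*0) = (-5*10)*(0 + 0) = -50*0 = 0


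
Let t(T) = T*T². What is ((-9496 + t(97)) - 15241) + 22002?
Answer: 909938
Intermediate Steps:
t(T) = T³
((-9496 + t(97)) - 15241) + 22002 = ((-9496 + 97³) - 15241) + 22002 = ((-9496 + 912673) - 15241) + 22002 = (903177 - 15241) + 22002 = 887936 + 22002 = 909938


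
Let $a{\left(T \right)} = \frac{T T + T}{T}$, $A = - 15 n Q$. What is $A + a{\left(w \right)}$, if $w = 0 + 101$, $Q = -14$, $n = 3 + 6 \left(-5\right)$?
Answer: $-5568$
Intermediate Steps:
$n = -27$ ($n = 3 - 30 = -27$)
$w = 101$
$A = -5670$ ($A = \left(-15\right) \left(-27\right) \left(-14\right) = 405 \left(-14\right) = -5670$)
$a{\left(T \right)} = \frac{T + T^{2}}{T}$ ($a{\left(T \right)} = \frac{T^{2} + T}{T} = \frac{T + T^{2}}{T}$)
$A + a{\left(w \right)} = -5670 + \left(1 + 101\right) = -5670 + 102 = -5568$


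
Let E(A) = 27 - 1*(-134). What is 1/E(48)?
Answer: 1/161 ≈ 0.0062112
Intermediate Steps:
E(A) = 161 (E(A) = 27 + 134 = 161)
1/E(48) = 1/161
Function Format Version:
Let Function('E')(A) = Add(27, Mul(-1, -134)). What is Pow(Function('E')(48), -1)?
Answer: Rational(1, 161) ≈ 0.0062112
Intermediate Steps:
Function('E')(A) = 161 (Function('E')(A) = Add(27, 134) = 161)
Pow(Function('E')(48), -1) = Pow(161, -1) = Rational(1, 161)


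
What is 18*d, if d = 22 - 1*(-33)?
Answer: 990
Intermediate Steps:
d = 55 (d = 22 + 33 = 55)
18*d = 18*55 = 990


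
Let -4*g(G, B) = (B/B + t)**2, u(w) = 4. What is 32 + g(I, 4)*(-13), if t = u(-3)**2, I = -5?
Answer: 3885/4 ≈ 971.25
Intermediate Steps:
t = 16 (t = 4**2 = 16)
g(G, B) = -289/4 (g(G, B) = -(B/B + 16)**2/4 = -(1 + 16)**2/4 = -1/4*17**2 = -1/4*289 = -289/4)
32 + g(I, 4)*(-13) = 32 - 289/4*(-13) = 32 + 3757/4 = 3885/4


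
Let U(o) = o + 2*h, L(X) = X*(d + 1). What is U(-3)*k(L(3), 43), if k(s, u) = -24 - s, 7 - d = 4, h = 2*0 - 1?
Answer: 180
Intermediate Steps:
h = -1 (h = 0 - 1 = -1)
d = 3 (d = 7 - 1*4 = 7 - 4 = 3)
L(X) = 4*X (L(X) = X*(3 + 1) = X*4 = 4*X)
U(o) = -2 + o (U(o) = o + 2*(-1) = o - 2 = -2 + o)
U(-3)*k(L(3), 43) = (-2 - 3)*(-24 - 4*3) = -5*(-24 - 1*12) = -5*(-24 - 12) = -5*(-36) = 180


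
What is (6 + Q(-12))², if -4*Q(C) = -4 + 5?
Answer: 529/16 ≈ 33.063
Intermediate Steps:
Q(C) = -¼ (Q(C) = -(-4 + 5)/4 = -¼*1 = -¼)
(6 + Q(-12))² = (6 - ¼)² = (23/4)² = 529/16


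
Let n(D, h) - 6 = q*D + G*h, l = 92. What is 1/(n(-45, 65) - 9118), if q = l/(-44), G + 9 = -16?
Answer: -11/117072 ≈ -9.3959e-5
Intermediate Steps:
G = -25 (G = -9 - 16 = -25)
q = -23/11 (q = 92/(-44) = 92*(-1/44) = -23/11 ≈ -2.0909)
n(D, h) = 6 - 25*h - 23*D/11 (n(D, h) = 6 + (-23*D/11 - 25*h) = 6 + (-25*h - 23*D/11) = 6 - 25*h - 23*D/11)
1/(n(-45, 65) - 9118) = 1/((6 - 25*65 - 23/11*(-45)) - 9118) = 1/((6 - 1625 + 1035/11) - 9118) = 1/(-16774/11 - 9118) = 1/(-117072/11) = -11/117072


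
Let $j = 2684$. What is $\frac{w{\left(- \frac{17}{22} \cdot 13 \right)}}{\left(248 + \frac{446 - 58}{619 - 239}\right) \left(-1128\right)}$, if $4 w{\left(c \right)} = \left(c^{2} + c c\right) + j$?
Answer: $- \frac{66345055}{25831172928} \approx -0.0025684$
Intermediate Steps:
$w{\left(c \right)} = 671 + \frac{c^{2}}{2}$ ($w{\left(c \right)} = \frac{\left(c^{2} + c c\right) + 2684}{4} = \frac{\left(c^{2} + c^{2}\right) + 2684}{4} = \frac{2 c^{2} + 2684}{4} = \frac{2684 + 2 c^{2}}{4} = 671 + \frac{c^{2}}{2}$)
$\frac{w{\left(- \frac{17}{22} \cdot 13 \right)}}{\left(248 + \frac{446 - 58}{619 - 239}\right) \left(-1128\right)} = \frac{671 + \frac{\left(- \frac{17}{22} \cdot 13\right)^{2}}{2}}{\left(248 + \frac{446 - 58}{619 - 239}\right) \left(-1128\right)} = \frac{671 + \frac{\left(\left(-17\right) \frac{1}{22} \cdot 13\right)^{2}}{2}}{\left(248 + \frac{388}{380}\right) \left(-1128\right)} = \frac{671 + \frac{\left(\left(- \frac{17}{22}\right) 13\right)^{2}}{2}}{\left(248 + 388 \cdot \frac{1}{380}\right) \left(-1128\right)} = \frac{671 + \frac{\left(- \frac{221}{22}\right)^{2}}{2}}{\left(248 + \frac{97}{95}\right) \left(-1128\right)} = \frac{671 + \frac{1}{2} \cdot \frac{48841}{484}}{\frac{23657}{95} \left(-1128\right)} = \frac{671 + \frac{48841}{968}}{- \frac{26685096}{95}} = \frac{698369}{968} \left(- \frac{95}{26685096}\right) = - \frac{66345055}{25831172928}$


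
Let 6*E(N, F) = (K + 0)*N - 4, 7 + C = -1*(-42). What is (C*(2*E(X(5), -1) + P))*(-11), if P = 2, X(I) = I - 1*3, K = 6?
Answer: -5390/3 ≈ -1796.7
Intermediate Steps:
X(I) = -3 + I (X(I) = I - 3 = -3 + I)
C = 35 (C = -7 - 1*(-42) = -7 + 42 = 35)
E(N, F) = -⅔ + N (E(N, F) = ((6 + 0)*N - 4)/6 = (6*N - 4)/6 = (-4 + 6*N)/6 = -⅔ + N)
(C*(2*E(X(5), -1) + P))*(-11) = (35*(2*(-⅔ + (-3 + 5)) + 2))*(-11) = (35*(2*(-⅔ + 2) + 2))*(-11) = (35*(2*(4/3) + 2))*(-11) = (35*(8/3 + 2))*(-11) = (35*(14/3))*(-11) = (490/3)*(-11) = -5390/3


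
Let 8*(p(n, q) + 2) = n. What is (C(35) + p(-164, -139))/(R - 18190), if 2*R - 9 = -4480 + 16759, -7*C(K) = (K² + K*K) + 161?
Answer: 791/24092 ≈ 0.032833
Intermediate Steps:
p(n, q) = -2 + n/8
C(K) = -23 - 2*K²/7 (C(K) = -((K² + K*K) + 161)/7 = -((K² + K²) + 161)/7 = -(2*K² + 161)/7 = -(161 + 2*K²)/7 = -23 - 2*K²/7)
R = 6144 (R = 9/2 + (-4480 + 16759)/2 = 9/2 + (½)*12279 = 9/2 + 12279/2 = 6144)
(C(35) + p(-164, -139))/(R - 18190) = ((-23 - 2/7*35²) + (-2 + (⅛)*(-164)))/(6144 - 18190) = ((-23 - 2/7*1225) + (-2 - 41/2))/(-12046) = ((-23 - 350) - 45/2)*(-1/12046) = (-373 - 45/2)*(-1/12046) = -791/2*(-1/12046) = 791/24092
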